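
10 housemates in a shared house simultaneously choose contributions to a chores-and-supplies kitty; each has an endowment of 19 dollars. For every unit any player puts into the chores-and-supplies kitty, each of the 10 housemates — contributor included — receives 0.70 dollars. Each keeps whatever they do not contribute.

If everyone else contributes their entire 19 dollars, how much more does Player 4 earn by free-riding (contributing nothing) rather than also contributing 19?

5.70 dollars

Switching from a contribution of 19 to 0 lets Player 4 keep an extra 19 dollars, but lowers the chores-and-supplies kitty by 19, which costs Player 4 their own share of that drop: 0.70 × 19 = 13.30.
Net gain = 19 − 13.30 = 5.70. The private return per contributed unit (0.70) is below 1, so free-riding is indeed the best response regardless of what the others do.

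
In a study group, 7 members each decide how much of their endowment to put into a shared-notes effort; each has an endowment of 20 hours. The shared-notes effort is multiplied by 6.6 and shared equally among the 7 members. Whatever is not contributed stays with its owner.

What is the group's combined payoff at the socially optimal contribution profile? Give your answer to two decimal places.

924.00 hours

Each contributed unit returns 6.600 to the group as a whole (0.9429 to each of 7 players), which exceeds 1, so the social optimum is full contribution: group total = 6.600 × 140 = 924.00.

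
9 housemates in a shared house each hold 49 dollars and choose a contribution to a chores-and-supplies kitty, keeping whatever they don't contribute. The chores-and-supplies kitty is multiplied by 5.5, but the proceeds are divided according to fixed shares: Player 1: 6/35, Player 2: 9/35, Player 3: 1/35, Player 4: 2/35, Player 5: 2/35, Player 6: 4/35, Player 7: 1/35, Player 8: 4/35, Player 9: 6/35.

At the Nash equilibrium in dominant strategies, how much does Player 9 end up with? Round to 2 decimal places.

95.20 dollars

Each unit j contributes comes back to j as 5.5 × (j's share), so j prefers to contribute only if that share exceeds 1/5.5 = 0.1818; otherwise keeping the unit dominates.
Only Player 2 (9/35) clears that bar, contributing 49; the remaining 8 contribute 0. Total contributed: 49.
Player 9 keeps 49 and receives 5.5 × 49 × 6/35 = 46.20 from the chores-and-supplies kitty, for a payoff of 95.20.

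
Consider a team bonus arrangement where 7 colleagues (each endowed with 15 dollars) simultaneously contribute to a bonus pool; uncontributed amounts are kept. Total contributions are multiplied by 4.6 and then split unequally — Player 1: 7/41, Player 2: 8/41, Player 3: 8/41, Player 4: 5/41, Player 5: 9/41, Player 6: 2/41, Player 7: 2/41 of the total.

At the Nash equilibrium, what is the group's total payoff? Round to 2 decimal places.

A player with share s gets back 4.6·s per unit contributed, so full contribution is dominant for anyone with s > 1/4.6 = 0.2174 and zero contribution is dominant for anyone below.
Player 5 alone (share 9/41) is above the threshold, contributing 15; the remaining 6 contribute 0. Total contributed: 15.
The bonus pool pays out 4.6 × 15 = 69.00 in total (split across the unequal shares, but the aggregate is all that matters for the group sum).
The 6 free-riders keep 15 each, adding 90. Group total = 90 + 69.00 = 159.00.

159.00 dollars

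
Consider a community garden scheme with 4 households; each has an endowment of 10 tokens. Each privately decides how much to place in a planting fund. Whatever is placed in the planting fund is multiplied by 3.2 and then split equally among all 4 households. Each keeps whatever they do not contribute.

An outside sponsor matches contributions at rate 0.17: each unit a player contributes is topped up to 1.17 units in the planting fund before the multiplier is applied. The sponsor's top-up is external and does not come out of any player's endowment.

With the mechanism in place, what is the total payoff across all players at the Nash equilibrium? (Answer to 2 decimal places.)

40.00 tokens

With the mechanism, a contributed unit returns 3.2 × 1.17 / 4 = 0.9360 per unit of net cost — still below 1 — so contributing 0 remains dominant for every player.
Everyone keeps their endowment and the group total is 4 × 10 = 40.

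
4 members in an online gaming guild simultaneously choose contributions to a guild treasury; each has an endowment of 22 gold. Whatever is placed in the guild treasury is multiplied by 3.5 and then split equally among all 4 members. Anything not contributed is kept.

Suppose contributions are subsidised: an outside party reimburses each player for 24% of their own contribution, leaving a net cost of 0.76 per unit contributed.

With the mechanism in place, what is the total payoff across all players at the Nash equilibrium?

329.12 gold

With the mechanism, a contributed unit returns (3.5/4) / 0.76 = 1.1513 per unit of net cost to the contributor — now above 1 — so contributing fully is weakly dominant for every player.
So the Nash equilibrium is full contribution by all 4; the group earns 4 × (22 × 0.24 + 3.5 × 22) = 329.12.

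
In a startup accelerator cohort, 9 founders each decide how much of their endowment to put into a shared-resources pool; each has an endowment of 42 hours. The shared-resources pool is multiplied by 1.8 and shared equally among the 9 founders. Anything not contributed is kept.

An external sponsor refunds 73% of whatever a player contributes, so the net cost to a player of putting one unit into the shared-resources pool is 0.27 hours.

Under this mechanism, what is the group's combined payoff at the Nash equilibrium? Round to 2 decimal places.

378.00 hours

Even with the mechanism, each unit contributed returns only (1.8/9) / 0.27 = 0.7407 per unit of net cost, so contributing nothing is still dominant.
At the Nash equilibrium no one contributes; group total payoff = 9 × 42 = 378.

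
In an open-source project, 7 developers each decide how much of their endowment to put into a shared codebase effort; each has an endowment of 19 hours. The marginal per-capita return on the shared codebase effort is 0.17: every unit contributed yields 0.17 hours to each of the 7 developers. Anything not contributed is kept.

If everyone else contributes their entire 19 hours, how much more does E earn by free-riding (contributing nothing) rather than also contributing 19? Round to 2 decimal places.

Switching from a contribution of 19 to 0 lets E keep an extra 19 hours, but lowers the shared codebase effort by 19, which costs E their own share of that drop: 0.17 × 19 = 3.23.
Net gain = 19 − 3.23 = 15.77. The private return per contributed unit (0.17) is below 1, so free-riding is indeed the best response regardless of what the others do.

15.77 hours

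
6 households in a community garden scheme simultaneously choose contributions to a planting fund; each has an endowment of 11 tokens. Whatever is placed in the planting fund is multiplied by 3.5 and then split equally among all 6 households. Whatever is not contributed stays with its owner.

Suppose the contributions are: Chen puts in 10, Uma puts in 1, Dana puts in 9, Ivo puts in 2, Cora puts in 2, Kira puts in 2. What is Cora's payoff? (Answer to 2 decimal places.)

Total contributed: 10 + 1 + 9 + 2 + 2 + 2 = 26.
Each receives 3.5 × 26 / 6 = 15.17 from the planting fund.
Cora keeps 11 − 2 = 9, so Cora's payoff is 9 + 15.17 = 24.17.

24.17 tokens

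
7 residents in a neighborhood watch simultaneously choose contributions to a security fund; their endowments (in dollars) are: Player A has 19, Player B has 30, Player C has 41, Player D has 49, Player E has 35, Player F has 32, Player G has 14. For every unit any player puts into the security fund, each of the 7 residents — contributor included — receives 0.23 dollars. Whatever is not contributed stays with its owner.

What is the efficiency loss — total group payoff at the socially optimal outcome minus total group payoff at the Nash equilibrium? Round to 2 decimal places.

134.20 dollars

The private return per contributed unit is 0.23 < 1 for everyone, so the Nash equilibrium is zero contribution and the group total is Σ E_j = 19 + 30 + 41 + 49 + 35 + 32 + 14 = 220.
Each contributed unit returns 1.610 to the group, so the social optimum is full contribution by everyone: group total = 1.610 × 220 = 354.20.
Efficiency loss = (1.610 − 1) × 220 = 134.20.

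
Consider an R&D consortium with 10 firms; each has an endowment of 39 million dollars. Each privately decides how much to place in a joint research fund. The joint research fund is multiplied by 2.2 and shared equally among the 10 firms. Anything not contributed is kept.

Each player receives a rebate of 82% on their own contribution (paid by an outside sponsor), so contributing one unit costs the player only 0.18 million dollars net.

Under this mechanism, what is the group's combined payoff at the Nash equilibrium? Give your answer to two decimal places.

The effective private return per unit is now (2.2/10) / 0.18 = 1.2222 > 1, so every player's dominant strategy flips to full contribution.
At the Nash equilibrium everyone contributes 39. Group total payoff = 10 × (39 × 0.82 + 2.2 × 39) = 1177.80.

1177.80 million dollars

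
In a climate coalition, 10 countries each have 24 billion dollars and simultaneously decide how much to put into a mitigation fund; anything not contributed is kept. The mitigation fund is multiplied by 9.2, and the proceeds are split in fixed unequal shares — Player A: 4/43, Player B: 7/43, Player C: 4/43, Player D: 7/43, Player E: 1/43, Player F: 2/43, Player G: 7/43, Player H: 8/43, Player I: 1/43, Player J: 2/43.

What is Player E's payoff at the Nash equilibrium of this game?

44.54 billion dollars

For player j, contributing a unit is worthwhile iff 9.2 × (j's share) ≥ 1, i.e. iff j's share is at least 0.1087.
Player B, Player D, Player G and Player H are above the threshold, contributing 24 each; the remaining 6 contribute 0. Total contributed: 96.
Player E keeps 24 and receives 9.2 × 96 × 1/43 = 20.54 from the mitigation fund, for a payoff of 44.54.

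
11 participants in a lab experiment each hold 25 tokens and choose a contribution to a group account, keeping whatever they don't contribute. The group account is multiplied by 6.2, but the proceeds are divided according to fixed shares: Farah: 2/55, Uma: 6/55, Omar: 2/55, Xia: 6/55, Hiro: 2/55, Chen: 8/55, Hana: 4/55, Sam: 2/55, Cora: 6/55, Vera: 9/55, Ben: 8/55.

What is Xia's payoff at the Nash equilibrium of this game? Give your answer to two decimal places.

41.91 tokens

For player j, contributing a unit is worthwhile iff 6.2 × (j's share) ≥ 1, i.e. iff j's share is at least 0.1613.
Only Vera (9/55) clears that bar, contributing 25; the remaining 10 contribute 0. Total contributed: 25.
Xia keeps 25 and receives 6.2 × 25 × 6/55 = 16.91 from the group account, for a payoff of 41.91.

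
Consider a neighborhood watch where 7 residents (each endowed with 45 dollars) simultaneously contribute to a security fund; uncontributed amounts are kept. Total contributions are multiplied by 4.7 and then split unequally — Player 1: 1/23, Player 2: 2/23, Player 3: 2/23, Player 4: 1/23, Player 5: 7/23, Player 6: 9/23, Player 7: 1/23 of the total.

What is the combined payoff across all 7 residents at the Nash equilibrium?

648.00 dollars

Each unit j contributes comes back to j as 4.7 × (j's share), so j prefers to contribute only if that share exceeds 1/4.7 = 0.2128; otherwise keeping the unit dominates.
Player 5 and Player 6 clear that bar, contributing 45 each; the remaining 5 contribute 0. Total contributed: 90.
The security fund pays out 4.7 × 90 = 423.00 in total (split across the unequal shares, but the aggregate is all that matters for the group sum).
The 5 free-riders keep 45 each, adding 225. Group total = 225 + 423.00 = 648.00.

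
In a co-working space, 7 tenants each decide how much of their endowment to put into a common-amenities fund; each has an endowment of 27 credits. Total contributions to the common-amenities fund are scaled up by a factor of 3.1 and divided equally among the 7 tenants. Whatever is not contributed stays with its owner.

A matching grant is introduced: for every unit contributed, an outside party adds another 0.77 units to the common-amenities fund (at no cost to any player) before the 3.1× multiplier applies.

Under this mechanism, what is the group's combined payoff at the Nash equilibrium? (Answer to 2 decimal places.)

189.00 credits

The effective private return is 3.1 × 1.77 / 7 = 0.7839, which is still under 1, so the mechanism doesn't change anyone's dominant strategy: zero contribution.
Everyone keeps their endowment and the group total is 7 × 27 = 189.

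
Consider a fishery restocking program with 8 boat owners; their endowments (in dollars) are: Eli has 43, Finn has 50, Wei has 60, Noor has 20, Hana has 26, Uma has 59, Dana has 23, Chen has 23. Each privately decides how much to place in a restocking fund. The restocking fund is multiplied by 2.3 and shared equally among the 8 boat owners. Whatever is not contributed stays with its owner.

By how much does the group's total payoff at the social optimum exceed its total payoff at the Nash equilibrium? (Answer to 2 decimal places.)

The private return per contributed unit is 2.3/8 = 0.2875 < 1 for every player regardless of endowment, so the Nash equilibrium is zero contribution and the group total is Σ E_j = 43 + 50 + 60 + 20 + 26 + 59 + 23 + 23 = 304.
Each contributed unit returns 2.300 to the group, so the social optimum is full contribution by everyone: group total = 2.300 × 304 = 699.20.
Efficiency loss = (2.300 − 1) × 304 = 395.20.

395.20 dollars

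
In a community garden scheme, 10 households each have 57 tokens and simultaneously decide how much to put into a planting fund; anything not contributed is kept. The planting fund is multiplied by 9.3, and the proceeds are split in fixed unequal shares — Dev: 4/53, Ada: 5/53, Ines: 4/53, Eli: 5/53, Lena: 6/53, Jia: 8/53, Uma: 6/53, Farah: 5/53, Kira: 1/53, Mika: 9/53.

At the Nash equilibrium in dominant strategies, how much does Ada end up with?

257.04 tokens

A player with share s gets back 9.3·s per unit contributed, so full contribution is dominant for anyone with s > 1/9.3 = 0.1075 and zero contribution is dominant for anyone below.
Lena, Jia, Uma and Mika clear that bar, contributing 57 each; the remaining 6 contribute 0. Total contributed: 228.
Ada keeps 57 and receives 9.3 × 228 × 5/53 = 200.04 from the planting fund, for a payoff of 257.04.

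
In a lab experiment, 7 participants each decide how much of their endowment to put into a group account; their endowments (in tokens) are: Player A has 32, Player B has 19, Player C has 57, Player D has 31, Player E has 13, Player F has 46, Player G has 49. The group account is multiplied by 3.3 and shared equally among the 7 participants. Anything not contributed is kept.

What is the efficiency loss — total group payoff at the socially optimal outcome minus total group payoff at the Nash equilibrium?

568.10 tokens

The private return per contributed unit is 3.3/7 = 0.4714 < 1 for every player regardless of endowment, so the Nash equilibrium is zero contribution and the group total is Σ E_j = 32 + 19 + 57 + 31 + 13 + 46 + 49 = 247.
Each contributed unit returns 3.300 to the group, so the social optimum is full contribution by everyone: group total = 3.300 × 247 = 815.10.
Efficiency loss = (3.300 − 1) × 247 = 568.10.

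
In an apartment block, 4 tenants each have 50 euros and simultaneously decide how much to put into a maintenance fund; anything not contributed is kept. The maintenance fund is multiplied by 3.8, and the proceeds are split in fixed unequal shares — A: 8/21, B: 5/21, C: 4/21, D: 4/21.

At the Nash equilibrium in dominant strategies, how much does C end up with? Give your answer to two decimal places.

Each unit j contributes comes back to j as 3.8 × (j's share), so j prefers to contribute only if that share exceeds 1/3.8 = 0.2632; otherwise keeping the unit dominates.
The only share above 0.2632 is A's 8/21, contributing 50; the remaining 3 contribute 0. Total contributed: 50.
C keeps 50 and receives 3.8 × 50 × 4/21 = 36.19 from the maintenance fund, for a payoff of 86.19.

86.19 euros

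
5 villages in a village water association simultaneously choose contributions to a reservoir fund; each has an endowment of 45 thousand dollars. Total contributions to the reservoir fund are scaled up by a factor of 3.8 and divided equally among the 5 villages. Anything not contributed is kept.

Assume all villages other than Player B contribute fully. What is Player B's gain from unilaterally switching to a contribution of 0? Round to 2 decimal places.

10.80 thousand dollars

Switching from a contribution of 45 to 0 lets Player B keep an extra 45 thousand dollars, but lowers the reservoir fund by 45, which costs Player B their own share of that drop: 3.8/5 × 45 = 34.20.
Net gain = 45 − 34.20 = 10.80. The private return per contributed unit (0.7600) is below 1, so free-riding is indeed the best response regardless of what the others do.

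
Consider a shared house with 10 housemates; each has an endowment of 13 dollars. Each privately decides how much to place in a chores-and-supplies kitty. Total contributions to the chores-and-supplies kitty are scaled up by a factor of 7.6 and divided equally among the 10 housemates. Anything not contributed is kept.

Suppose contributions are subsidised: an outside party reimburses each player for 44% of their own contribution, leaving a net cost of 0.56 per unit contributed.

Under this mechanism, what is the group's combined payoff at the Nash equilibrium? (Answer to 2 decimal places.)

1045.20 dollars

Under the mechanism each unit contributed yields (7.6/10) / 0.56 = 1.3571 back to its contributor per unit of net cost, which exceeds 1, making full contribution the dominant choice for everyone.
At the Nash equilibrium everyone contributes 13. Group total payoff = 10 × (13 × 0.44 + 7.6 × 13) = 1045.20.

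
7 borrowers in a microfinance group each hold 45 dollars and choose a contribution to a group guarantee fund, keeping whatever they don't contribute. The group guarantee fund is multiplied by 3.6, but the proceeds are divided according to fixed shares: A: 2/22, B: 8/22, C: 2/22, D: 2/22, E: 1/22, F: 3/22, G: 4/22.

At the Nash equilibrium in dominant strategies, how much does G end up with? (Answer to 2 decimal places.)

Player j's private return per contributed unit is 3.6 × (j's share). Contributing is weakly dominant for j when that share is at least 1/3.6 = 0.2778, and contributing 0 is dominant otherwise.
The only share above 0.2778 is B's 8/22, contributing 45; the remaining 6 contribute 0. Total contributed: 45.
G keeps 45 and receives 3.6 × 45 × 4/22 = 29.45 from the group guarantee fund, for a payoff of 74.45.

74.45 dollars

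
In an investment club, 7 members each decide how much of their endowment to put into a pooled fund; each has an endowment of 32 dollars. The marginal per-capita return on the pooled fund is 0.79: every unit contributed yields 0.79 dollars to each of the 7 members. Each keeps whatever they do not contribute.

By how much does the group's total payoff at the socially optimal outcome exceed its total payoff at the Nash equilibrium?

1014.72 dollars

The private return per contributed unit is 0.79 < 1, so contributing 0 is dominant for every player. At the Nash equilibrium everyone keeps their 32, and the group total is 7 × 32 = 224.
Each contributed unit returns 5.530 to the group as a whole (0.79 to each of 7 players), which exceeds 1, so the social optimum is full contribution: group total = 5.530 × 224 = 1238.72.
Efficiency loss = 1238.72 − 224 = 1014.72.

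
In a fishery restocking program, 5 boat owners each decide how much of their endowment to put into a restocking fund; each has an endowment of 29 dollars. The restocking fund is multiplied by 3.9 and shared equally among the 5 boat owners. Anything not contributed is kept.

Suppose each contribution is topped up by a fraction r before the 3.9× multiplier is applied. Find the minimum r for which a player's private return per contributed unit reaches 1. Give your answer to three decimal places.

0.282

With matching at rate r, one contributed unit becomes (1 + r) in the restocking fund and returns 3.9 × (1 + r) / 5 to the contributor.
Setting this equal to 1: 1 + r = 5/3.9 = 1.2821.
So the minimum matching rate is r = 1.2821 − 1 = 0.282.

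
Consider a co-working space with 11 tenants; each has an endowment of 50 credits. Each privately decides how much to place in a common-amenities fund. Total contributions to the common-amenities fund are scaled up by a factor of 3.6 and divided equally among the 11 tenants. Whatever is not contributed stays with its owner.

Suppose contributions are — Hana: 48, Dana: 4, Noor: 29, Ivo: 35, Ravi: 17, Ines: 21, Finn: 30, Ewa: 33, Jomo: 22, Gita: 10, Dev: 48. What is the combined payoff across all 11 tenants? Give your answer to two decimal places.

1322.20 credits

Total contributed: 48 + 4 + 29 + 35 + 17 + 21 + 30 + 33 + 22 + 10 + 48 = 297; total kept: 11 × 50 − 297 = 253.
The common-amenities fund pays out 3.6 × 297 = 1069.20 in aggregate.
Group total = 253 + 1069.20 = 1322.20.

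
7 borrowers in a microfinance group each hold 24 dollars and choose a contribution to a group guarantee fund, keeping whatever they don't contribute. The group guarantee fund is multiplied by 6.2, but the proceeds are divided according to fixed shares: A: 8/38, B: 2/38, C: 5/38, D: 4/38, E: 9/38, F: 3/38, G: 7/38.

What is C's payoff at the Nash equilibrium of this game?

82.74 dollars

Each unit j contributes comes back to j as 6.2 × (j's share), so j prefers to contribute only if that share exceeds 1/6.2 = 0.1613; otherwise keeping the unit dominates.
A, E and G are above the threshold, contributing 24 each; the remaining 4 contribute 0. Total contributed: 72.
C keeps 24 and receives 6.2 × 72 × 5/38 = 58.74 from the group guarantee fund, for a payoff of 82.74.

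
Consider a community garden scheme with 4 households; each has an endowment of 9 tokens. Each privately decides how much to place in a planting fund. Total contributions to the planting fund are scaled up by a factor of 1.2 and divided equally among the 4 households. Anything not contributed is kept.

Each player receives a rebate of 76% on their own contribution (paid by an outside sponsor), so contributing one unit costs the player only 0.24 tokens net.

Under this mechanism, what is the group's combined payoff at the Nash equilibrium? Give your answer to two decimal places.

70.56 tokens

Under the mechanism each unit contributed yields (1.2/4) / 0.24 = 1.2500 back to its contributor per unit of net cost, which exceeds 1, making full contribution the dominant choice for everyone.
So the Nash equilibrium is full contribution by all 4; the group earns 4 × (9 × 0.76 + 1.2 × 9) = 70.56.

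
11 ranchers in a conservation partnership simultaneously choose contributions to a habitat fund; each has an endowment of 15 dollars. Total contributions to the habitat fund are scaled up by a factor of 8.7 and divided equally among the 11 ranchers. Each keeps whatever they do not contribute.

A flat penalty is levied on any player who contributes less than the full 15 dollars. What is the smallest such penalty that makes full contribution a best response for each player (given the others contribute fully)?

Given the others contribute fully, the best deviation is to contribute 0 (any partial contribution still incurs the fine and gives up units whose private return 0.7909 is below 1).
Deviating from 15 to 0 saves 15 dollars but forfeits the deviator's share of the drop in the habitat fund: 8.7/11 × 15 = 11.86.
So the deviation gain is 15 − 11.86 = 3.14, and the fine must be at least 3.14 dollars to wipe it out.

3.14 dollars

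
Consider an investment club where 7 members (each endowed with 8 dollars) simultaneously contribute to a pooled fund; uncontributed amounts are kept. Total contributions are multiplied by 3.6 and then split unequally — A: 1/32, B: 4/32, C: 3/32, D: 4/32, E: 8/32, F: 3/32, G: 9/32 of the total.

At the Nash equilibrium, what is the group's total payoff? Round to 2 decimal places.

76.80 dollars

Player j's private return per contributed unit is 3.6 × (j's share). Contributing is weakly dominant for j when that share is at least 1/3.6 = 0.2778, and contributing 0 is dominant otherwise.
The only share above 0.2778 is G's 9/32, contributing 8; the remaining 6 contribute 0. Total contributed: 8.
The pooled fund pays out 3.6 × 8 = 28.80 in total (split across the unequal shares, but the aggregate is all that matters for the group sum).
The 6 free-riders keep 8 each, adding 48. Group total = 48 + 28.80 = 76.80.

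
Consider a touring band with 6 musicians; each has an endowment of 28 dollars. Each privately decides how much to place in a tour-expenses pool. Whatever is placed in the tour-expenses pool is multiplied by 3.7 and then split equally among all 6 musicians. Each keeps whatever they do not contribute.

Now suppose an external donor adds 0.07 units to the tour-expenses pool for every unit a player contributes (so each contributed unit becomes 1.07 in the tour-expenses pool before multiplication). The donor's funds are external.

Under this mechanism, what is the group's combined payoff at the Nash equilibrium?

168.00 dollars

Even with the mechanism, each unit contributed returns only 3.7 × 1.07 / 6 = 0.6598 per unit of net cost, so contributing nothing is still dominant.
At the Nash equilibrium no one contributes; group total payoff = 6 × 28 = 168.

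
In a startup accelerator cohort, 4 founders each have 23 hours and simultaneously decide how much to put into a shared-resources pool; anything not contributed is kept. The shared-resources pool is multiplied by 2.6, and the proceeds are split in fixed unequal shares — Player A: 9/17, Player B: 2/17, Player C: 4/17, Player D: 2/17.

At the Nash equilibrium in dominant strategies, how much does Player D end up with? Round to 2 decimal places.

Player j's private return per contributed unit is 2.6 × (j's share). Contributing is weakly dominant for j when that share is at least 1/2.6 = 0.3846, and contributing 0 is dominant otherwise.
The only share above 0.3846 is Player A's 9/17, contributing 23; the remaining 3 contribute 0. Total contributed: 23.
Player D keeps 23 and receives 2.6 × 23 × 2/17 = 7.04 from the shared-resources pool, for a payoff of 30.04.

30.04 hours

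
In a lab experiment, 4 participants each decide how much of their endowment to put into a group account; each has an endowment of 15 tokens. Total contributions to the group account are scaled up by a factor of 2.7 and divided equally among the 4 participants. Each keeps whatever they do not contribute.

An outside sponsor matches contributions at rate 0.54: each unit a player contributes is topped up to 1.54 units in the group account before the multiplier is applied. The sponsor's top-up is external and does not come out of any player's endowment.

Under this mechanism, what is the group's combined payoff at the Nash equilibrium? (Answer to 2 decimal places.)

Under the mechanism each unit contributed yields 2.7 × 1.54 / 4 = 1.0395 back to its contributor per unit of net cost, which exceeds 1, making full contribution the dominant choice for everyone.
So the Nash equilibrium is full contribution by all 4; the group earns 2.7 × 1.54 × 60 = 249.48.

249.48 tokens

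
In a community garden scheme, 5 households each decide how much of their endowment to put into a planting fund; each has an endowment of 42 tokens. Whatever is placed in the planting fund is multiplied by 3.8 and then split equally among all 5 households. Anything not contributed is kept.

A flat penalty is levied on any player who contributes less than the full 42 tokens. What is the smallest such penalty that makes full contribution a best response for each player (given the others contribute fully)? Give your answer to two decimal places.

Given the others contribute fully, the best deviation is to contribute 0 (any partial contribution still incurs the fine and gives up units whose private return 0.7600 is below 1).
Deviating from 42 to 0 saves 42 tokens but forfeits the deviator's share of the drop in the planting fund: 3.8/5 × 42 = 31.92.
So the deviation gain is 42 − 31.92 = 10.08, and the fine must be at least 10.08 tokens to wipe it out.

10.08 tokens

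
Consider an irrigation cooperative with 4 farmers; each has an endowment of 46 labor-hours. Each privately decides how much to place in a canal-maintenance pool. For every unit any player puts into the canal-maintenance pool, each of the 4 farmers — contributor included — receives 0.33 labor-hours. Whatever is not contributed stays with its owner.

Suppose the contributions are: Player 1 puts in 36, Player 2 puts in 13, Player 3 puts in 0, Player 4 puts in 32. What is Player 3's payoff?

Total contributed: 36 + 13 + 0 + 32 = 81.
Each receives 0.33 × 81 = 26.73 from the canal-maintenance pool.
Player 3 keeps 46 − 0 = 46, so Player 3's payoff is 46 + 26.73 = 72.73.

72.73 labor-hours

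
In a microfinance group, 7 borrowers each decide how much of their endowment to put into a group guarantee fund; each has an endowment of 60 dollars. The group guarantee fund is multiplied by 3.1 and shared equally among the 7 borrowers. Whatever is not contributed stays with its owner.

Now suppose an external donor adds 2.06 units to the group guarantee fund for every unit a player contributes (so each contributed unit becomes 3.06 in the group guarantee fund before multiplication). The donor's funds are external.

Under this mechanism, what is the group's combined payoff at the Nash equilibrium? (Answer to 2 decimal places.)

3984.12 dollars

With the mechanism, a contributed unit returns 3.1 × 3.06 / 7 = 1.3551 per unit of net cost to the contributor — now above 1 — so contributing fully is weakly dominant for every player.
So the Nash equilibrium is full contribution by all 7; the group earns 3.1 × 3.06 × 420 = 3984.12.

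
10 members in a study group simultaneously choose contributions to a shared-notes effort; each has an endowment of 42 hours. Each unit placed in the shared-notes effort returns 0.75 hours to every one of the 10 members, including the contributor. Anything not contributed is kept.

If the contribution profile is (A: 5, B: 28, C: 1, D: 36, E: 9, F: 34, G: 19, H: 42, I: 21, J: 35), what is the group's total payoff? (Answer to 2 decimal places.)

1915.00 hours

Total contributed: 5 + 28 + 1 + 36 + 9 + 34 + 19 + 42 + 21 + 35 = 230; total kept: 10 × 42 − 230 = 190.
The shared-notes effort pays out 0.75 × 10 × 230 = 1725.00 in aggregate.
Group total = 190 + 1725.00 = 1915.00.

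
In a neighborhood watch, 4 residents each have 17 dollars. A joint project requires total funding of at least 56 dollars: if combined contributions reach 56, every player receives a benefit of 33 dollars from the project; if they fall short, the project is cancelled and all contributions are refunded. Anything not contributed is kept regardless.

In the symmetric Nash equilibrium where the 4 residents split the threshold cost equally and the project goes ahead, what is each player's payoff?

Equal share of the threshold: 56/4 = 14.
At this profile no one gains by cutting their contribution: any cut drops the total below 56, the project is cancelled, contributions are refunded, and the deviator ends with 17, which is less than 17 − 14 + 33 = 36. Contributing more than 14 just wastes the excess. So contributing exactly 14 is a best response.
Each player's payoff: 17 − 14 + 33 = 36.

36 dollars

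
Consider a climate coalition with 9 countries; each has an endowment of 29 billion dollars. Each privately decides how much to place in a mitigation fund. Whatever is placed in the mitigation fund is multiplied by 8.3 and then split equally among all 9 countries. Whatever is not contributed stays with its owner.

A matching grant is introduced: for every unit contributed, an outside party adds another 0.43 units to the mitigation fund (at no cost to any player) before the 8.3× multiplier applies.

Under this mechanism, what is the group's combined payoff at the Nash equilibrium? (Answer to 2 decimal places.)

Under the mechanism each unit contributed yields 8.3 × 1.43 / 9 = 1.3188 back to its contributor per unit of net cost, which exceeds 1, making full contribution the dominant choice for everyone.
So the Nash equilibrium is full contribution by all 9; the group earns 8.3 × 1.43 × 261 = 3097.81.

3097.81 billion dollars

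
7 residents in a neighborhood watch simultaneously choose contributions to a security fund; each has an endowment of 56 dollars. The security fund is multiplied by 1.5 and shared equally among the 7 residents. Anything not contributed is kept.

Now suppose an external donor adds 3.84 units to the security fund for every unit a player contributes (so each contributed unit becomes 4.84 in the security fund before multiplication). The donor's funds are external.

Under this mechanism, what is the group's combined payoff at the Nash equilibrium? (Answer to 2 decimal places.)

2845.92 dollars

Under the mechanism each unit contributed yields 1.5 × 4.84 / 7 = 1.0371 back to its contributor per unit of net cost, which exceeds 1, making full contribution the dominant choice for everyone.
At the Nash equilibrium everyone contributes 56. Group total payoff = 1.5 × 4.84 × 392 = 2845.92.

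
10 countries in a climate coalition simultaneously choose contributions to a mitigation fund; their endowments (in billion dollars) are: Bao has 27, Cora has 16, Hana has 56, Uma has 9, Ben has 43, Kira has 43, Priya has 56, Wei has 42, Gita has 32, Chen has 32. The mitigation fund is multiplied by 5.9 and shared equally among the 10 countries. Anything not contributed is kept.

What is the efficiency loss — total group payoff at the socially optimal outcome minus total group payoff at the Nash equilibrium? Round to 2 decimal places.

1744.40 billion dollars

The private return per contributed unit is 5.9/10 = 0.5900 < 1 for every player regardless of endowment, so the Nash equilibrium is zero contribution and the group total is Σ E_j = 27 + 16 + 56 + 9 + 43 + 43 + 56 + 42 + 32 + 32 = 356.
Each contributed unit returns 5.900 to the group, so the social optimum is full contribution by everyone: group total = 5.900 × 356 = 2100.40.
Efficiency loss = (5.900 − 1) × 356 = 1744.40.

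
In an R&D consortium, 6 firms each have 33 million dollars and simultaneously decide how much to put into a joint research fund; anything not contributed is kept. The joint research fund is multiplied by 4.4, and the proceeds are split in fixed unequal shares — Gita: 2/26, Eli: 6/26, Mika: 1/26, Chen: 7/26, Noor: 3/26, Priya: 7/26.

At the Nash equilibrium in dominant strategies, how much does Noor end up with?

83.26 million dollars

A player with share s gets back 4.4·s per unit contributed, so full contribution is dominant for anyone with s > 1/4.4 = 0.2273 and zero contribution is dominant for anyone below.
Eli, Chen and Priya clear that bar, contributing 33 each; the remaining 3 contribute 0. Total contributed: 99.
Noor keeps 33 and receives 4.4 × 99 × 3/26 = 50.26 from the joint research fund, for a payoff of 83.26.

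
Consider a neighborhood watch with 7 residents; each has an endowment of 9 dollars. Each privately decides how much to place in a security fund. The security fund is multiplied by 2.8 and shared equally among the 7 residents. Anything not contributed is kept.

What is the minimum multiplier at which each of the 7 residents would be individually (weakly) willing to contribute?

7

A contributed unit returns (multiplier)/7 to its contributor.
This reaches 1 exactly when the multiplier is 7.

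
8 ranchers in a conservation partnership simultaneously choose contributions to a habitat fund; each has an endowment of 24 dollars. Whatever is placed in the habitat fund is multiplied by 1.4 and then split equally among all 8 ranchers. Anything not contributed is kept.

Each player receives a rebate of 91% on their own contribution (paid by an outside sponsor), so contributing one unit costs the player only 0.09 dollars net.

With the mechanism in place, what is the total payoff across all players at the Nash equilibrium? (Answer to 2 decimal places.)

The effective private return per unit is now (1.4/8) / 0.09 = 1.9444 > 1, so every player's dominant strategy flips to full contribution.
So the Nash equilibrium is full contribution by all 8; the group earns 8 × (24 × 0.91 + 1.4 × 24) = 443.52.

443.52 dollars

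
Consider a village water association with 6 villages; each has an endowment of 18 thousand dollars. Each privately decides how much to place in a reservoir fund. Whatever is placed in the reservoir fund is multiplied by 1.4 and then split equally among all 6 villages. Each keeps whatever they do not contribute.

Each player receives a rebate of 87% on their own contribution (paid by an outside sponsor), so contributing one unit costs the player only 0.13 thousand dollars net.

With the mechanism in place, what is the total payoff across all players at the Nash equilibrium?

245.16 thousand dollars

With the mechanism, a contributed unit returns (1.4/6) / 0.13 = 1.7949 per unit of net cost to the contributor — now above 1 — so contributing fully is weakly dominant for every player.
So the Nash equilibrium is full contribution by all 6; the group earns 6 × (18 × 0.87 + 1.4 × 18) = 245.16.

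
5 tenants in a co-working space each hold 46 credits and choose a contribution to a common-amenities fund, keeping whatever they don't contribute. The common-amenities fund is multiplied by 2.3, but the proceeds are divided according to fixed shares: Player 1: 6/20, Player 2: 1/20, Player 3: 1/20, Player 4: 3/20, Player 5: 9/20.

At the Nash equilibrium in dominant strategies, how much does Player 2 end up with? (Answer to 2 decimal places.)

Each unit j contributes comes back to j as 2.3 × (j's share), so j prefers to contribute only if that share exceeds 1/2.3 = 0.4348; otherwise keeping the unit dominates.
Only Player 5 (9/20) clears that bar, contributing 46; the remaining 4 contribute 0. Total contributed: 46.
Player 2 keeps 46 and receives 2.3 × 46 × 1/20 = 5.29 from the common-amenities fund, for a payoff of 51.29.

51.29 credits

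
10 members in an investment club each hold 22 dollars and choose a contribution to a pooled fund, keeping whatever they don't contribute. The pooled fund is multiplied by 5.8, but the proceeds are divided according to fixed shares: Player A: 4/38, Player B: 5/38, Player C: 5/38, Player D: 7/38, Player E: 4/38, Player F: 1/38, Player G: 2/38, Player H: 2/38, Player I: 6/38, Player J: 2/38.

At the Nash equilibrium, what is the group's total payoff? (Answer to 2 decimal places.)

325.60 dollars

A player with share s gets back 5.8·s per unit contributed, so full contribution is dominant for anyone with s > 1/5.8 = 0.1724 and zero contribution is dominant for anyone below.
Player D alone (share 7/38) is above the threshold, contributing 22; the remaining 9 contribute 0. Total contributed: 22.
The pooled fund pays out 5.8 × 22 = 127.60 in total (split across the unequal shares, but the aggregate is all that matters for the group sum).
The 9 free-riders keep 22 each, adding 198. Group total = 198 + 127.60 = 325.60.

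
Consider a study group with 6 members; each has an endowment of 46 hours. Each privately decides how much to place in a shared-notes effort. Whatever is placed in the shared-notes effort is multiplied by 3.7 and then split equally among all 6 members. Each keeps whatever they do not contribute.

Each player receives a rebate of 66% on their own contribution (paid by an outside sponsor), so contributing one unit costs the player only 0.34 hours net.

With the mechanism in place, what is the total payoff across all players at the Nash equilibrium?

With the mechanism, a contributed unit returns (3.7/6) / 0.34 = 1.8137 per unit of net cost to the contributor — now above 1 — so contributing fully is weakly dominant for every player.
At the Nash equilibrium everyone contributes 46. Group total payoff = 6 × (46 × 0.66 + 3.7 × 46) = 1203.36.

1203.36 hours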